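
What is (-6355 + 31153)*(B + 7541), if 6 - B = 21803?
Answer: -353520288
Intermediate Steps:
B = -21797 (B = 6 - 1*21803 = 6 - 21803 = -21797)
(-6355 + 31153)*(B + 7541) = (-6355 + 31153)*(-21797 + 7541) = 24798*(-14256) = -353520288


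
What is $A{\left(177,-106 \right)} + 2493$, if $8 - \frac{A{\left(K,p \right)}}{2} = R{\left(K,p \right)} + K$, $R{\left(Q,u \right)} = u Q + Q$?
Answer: $39325$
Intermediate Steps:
$R{\left(Q,u \right)} = Q + Q u$ ($R{\left(Q,u \right)} = Q u + Q = Q + Q u$)
$A{\left(K,p \right)} = 16 - 2 K - 2 K \left(1 + p\right)$ ($A{\left(K,p \right)} = 16 - 2 \left(K \left(1 + p\right) + K\right) = 16 - 2 \left(K + K \left(1 + p\right)\right) = 16 - \left(2 K + 2 K \left(1 + p\right)\right) = 16 - 2 K - 2 K \left(1 + p\right)$)
$A{\left(177,-106 \right)} + 2493 = \left(16 - 354 - 354 \left(1 - 106\right)\right) + 2493 = \left(16 - 354 - 354 \left(-105\right)\right) + 2493 = \left(16 - 354 + 37170\right) + 2493 = 36832 + 2493 = 39325$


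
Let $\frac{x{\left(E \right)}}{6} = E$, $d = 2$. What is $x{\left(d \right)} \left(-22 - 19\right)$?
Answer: $-492$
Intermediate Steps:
$x{\left(E \right)} = 6 E$
$x{\left(d \right)} \left(-22 - 19\right) = 6 \cdot 2 \left(-22 - 19\right) = 12 \left(-41\right) = -492$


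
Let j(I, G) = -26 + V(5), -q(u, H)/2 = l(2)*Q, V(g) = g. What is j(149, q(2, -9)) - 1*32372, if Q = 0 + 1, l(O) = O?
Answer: -32393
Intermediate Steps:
Q = 1
q(u, H) = -4
j(I, G) = -21 (j(I, G) = -26 + 5 = -21)
j(149, q(2, -9)) - 1*32372 = -21 - 1*32372 = -21 - 32372 = -32393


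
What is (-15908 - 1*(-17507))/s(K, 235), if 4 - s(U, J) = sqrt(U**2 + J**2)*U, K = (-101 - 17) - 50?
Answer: -1599/588816140 + 33579*sqrt(83449)/294408070 ≈ 0.032945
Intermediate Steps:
K = -168 (K = -118 - 50 = -168)
s(U, J) = 4 - U*sqrt(J**2 + U**2) (s(U, J) = 4 - sqrt(U**2 + J**2)*U = 4 - sqrt(J**2 + U**2)*U = 4 - U*sqrt(J**2 + U**2))
(-15908 - 1*(-17507))/s(K, 235) = (-15908 - 1*(-17507))/(4 - 1*(-168)*sqrt(235**2 + (-168)**2)) = (-15908 + 17507)/(4 - 1*(-168)*sqrt(55225 + 28224)) = 1599/(4 - 1*(-168)*sqrt(83449)) = 1599/(4 + 168*sqrt(83449))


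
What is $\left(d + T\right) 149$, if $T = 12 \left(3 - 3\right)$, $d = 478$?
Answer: $71222$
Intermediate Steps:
$T = 0$ ($T = 12 \cdot 0 = 0$)
$\left(d + T\right) 149 = \left(478 + 0\right) 149 = 478 \cdot 149 = 71222$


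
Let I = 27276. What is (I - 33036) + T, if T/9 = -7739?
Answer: -75411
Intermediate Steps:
T = -69651 (T = 9*(-7739) = -69651)
(I - 33036) + T = (27276 - 33036) - 69651 = -5760 - 69651 = -75411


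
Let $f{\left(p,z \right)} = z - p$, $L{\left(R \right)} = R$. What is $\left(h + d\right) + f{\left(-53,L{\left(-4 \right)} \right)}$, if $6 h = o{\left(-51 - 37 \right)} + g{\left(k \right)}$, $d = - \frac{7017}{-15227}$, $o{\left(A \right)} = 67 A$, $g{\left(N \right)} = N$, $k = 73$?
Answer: $- \frac{28049327}{30454} \approx -921.04$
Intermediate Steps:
$d = \frac{7017}{15227}$ ($d = \left(-7017\right) \left(- \frac{1}{15227}\right) = \frac{7017}{15227} \approx 0.46083$)
$h = - \frac{1941}{2}$ ($h = \frac{67 \left(-51 - 37\right) + 73}{6} = \frac{67 \left(-88\right) + 73}{6} = \frac{-5896 + 73}{6} = \frac{1}{6} \left(-5823\right) = - \frac{1941}{2} \approx -970.5$)
$\left(h + d\right) + f{\left(-53,L{\left(-4 \right)} \right)} = \left(- \frac{1941}{2} + \frac{7017}{15227}\right) - -49 = - \frac{29541573}{30454} + \left(-4 + 53\right) = - \frac{29541573}{30454} + 49 = - \frac{28049327}{30454}$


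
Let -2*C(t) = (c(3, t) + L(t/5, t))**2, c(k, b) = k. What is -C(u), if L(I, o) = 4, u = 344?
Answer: 49/2 ≈ 24.500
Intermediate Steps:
C(t) = -49/2 (C(t) = -(3 + 4)**2/2 = -1/2*7**2 = -1/2*49 = -49/2)
-C(u) = -1*(-49/2) = 49/2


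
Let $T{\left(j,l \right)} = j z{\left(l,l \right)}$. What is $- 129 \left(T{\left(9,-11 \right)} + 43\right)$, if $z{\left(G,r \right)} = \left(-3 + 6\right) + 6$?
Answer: $-15996$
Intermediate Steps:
$z{\left(G,r \right)} = 9$ ($z{\left(G,r \right)} = 3 + 6 = 9$)
$T{\left(j,l \right)} = 9 j$ ($T{\left(j,l \right)} = j 9 = 9 j$)
$- 129 \left(T{\left(9,-11 \right)} + 43\right) = - 129 \left(9 \cdot 9 + 43\right) = - 129 \left(81 + 43\right) = \left(-129\right) 124 = -15996$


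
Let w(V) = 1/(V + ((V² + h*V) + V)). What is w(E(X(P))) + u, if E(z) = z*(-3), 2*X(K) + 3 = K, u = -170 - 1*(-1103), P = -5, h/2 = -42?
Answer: 783719/840 ≈ 933.00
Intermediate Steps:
h = -84 (h = 2*(-42) = -84)
u = 933 (u = -170 + 1103 = 933)
X(K) = -3/2 + K/2
E(z) = -3*z
w(V) = 1/(V² - 82*V) (w(V) = 1/(V + ((V² - 84*V) + V)) = 1/(V + (V² - 83*V)) = 1/(V² - 82*V))
w(E(X(P))) + u = 1/(((-3*(-3/2 + (½)*(-5))))*(-82 - 3*(-3/2 + (½)*(-5)))) + 933 = 1/(((-3*(-3/2 - 5/2)))*(-82 - 3*(-3/2 - 5/2))) + 933 = 1/(((-3*(-4)))*(-82 - 3*(-4))) + 933 = 1/(12*(-82 + 12)) + 933 = (1/12)/(-70) + 933 = (1/12)*(-1/70) + 933 = -1/840 + 933 = 783719/840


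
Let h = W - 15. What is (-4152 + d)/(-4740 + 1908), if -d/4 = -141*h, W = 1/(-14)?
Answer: 14761/3304 ≈ 4.4676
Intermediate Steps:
W = -1/14 ≈ -0.071429
h = -211/14 (h = -1/14 - 15 = -211/14 ≈ -15.071)
d = -59502/7 (d = -(-564)*(-211)/14 = -4*29751/14 = -59502/7 ≈ -8500.3)
(-4152 + d)/(-4740 + 1908) = (-4152 - 59502/7)/(-4740 + 1908) = -88566/7/(-2832) = -88566/7*(-1/2832) = 14761/3304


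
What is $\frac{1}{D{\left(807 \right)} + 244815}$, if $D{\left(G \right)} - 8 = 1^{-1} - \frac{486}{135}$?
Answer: $\frac{5}{1224102} \approx 4.0846 \cdot 10^{-6}$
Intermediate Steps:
$D{\left(G \right)} = \frac{27}{5}$ ($D{\left(G \right)} = 8 + \left(1^{-1} - \frac{486}{135}\right) = 8 + \left(1 - \frac{18}{5}\right) = 8 - \frac{13}{5} = \frac{27}{5}$)
$\frac{1}{D{\left(807 \right)} + 244815} = \frac{1}{\frac{27}{5} + 244815} = \frac{1}{\frac{1224102}{5}} = \frac{5}{1224102}$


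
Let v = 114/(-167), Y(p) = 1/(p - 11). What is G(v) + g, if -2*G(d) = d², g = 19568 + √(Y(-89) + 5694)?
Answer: 545725454/27889 + √569399/10 ≈ 19643.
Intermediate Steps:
Y(p) = 1/(-11 + p)
v = -114/167 (v = 114*(-1/167) = -114/167 ≈ -0.68263)
g = 19568 + √569399/10 (g = 19568 + √(1/(-11 - 89) + 5694) = 19568 + √(1/(-100) + 5694) = 19568 + √(-1/100 + 5694) = 19568 + √(569399/100) = 19568 + √569399/10 ≈ 19643.)
G(d) = -d²/2
G(v) + g = -(-114/167)²/2 + (19568 + √569399/10) = -½*12996/27889 + (19568 + √569399/10) = -6498/27889 + (19568 + √569399/10) = 545725454/27889 + √569399/10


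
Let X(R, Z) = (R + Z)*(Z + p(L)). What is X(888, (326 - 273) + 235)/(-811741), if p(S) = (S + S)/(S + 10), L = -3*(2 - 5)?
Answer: -922320/2203297 ≈ -0.41861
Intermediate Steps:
L = 9 (L = -3*(-3) = 9)
p(S) = 2*S/(10 + S) (p(S) = (2*S)/(10 + S) = 2*S/(10 + S))
X(R, Z) = (18/19 + Z)*(R + Z) (X(R, Z) = (R + Z)*(Z + 2*9/(10 + 9)) = (R + Z)*(Z + 2*9/19) = (R + Z)*(Z + 2*9*(1/19)) = (R + Z)*(Z + 18/19) = (R + Z)*(18/19 + Z) = (18/19 + Z)*(R + Z))
X(888, (326 - 273) + 235)/(-811741) = (((326 - 273) + 235)² + (18/19)*888 + 18*((326 - 273) + 235)/19 + 888*((326 - 273) + 235))/(-811741) = ((53 + 235)² + 15984/19 + 18*(53 + 235)/19 + 888*(53 + 235))*(-1/811741) = (288² + 15984/19 + (18/19)*288 + 888*288)*(-1/811741) = (82944 + 15984/19 + 5184/19 + 255744)*(-1/811741) = (6456240/19)*(-1/811741) = -922320/2203297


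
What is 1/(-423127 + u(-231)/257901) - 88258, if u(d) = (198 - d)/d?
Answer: -67418003408811823/763874135002 ≈ -88258.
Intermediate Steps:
u(d) = (198 - d)/d
1/(-423127 + u(-231)/257901) - 88258 = 1/(-423127 + ((198 - 1*(-231))/(-231))/257901) - 88258 = 1/(-423127 - (198 + 231)/231*(1/257901)) - 88258 = 1/(-423127 - 1/231*429*(1/257901)) - 88258 = 1/(-423127 - 13/7*1/257901) - 88258 = 1/(-423127 - 13/1805307) - 88258 = 1/(-763874135002/1805307) - 88258 = -1805307/763874135002 - 88258 = -67418003408811823/763874135002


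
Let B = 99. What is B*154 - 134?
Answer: 15112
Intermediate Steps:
B*154 - 134 = 99*154 - 134 = 15246 - 134 = 15112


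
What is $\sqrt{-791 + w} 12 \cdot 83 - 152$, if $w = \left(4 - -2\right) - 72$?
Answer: $-152 + 996 i \sqrt{857} \approx -152.0 + 29157.0 i$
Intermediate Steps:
$w = -66$ ($w = \left(4 + 2\right) - 72 = 6 - 72 = -66$)
$\sqrt{-791 + w} 12 \cdot 83 - 152 = \sqrt{-791 - 66} \cdot 12 \cdot 83 - 152 = \sqrt{-857} \cdot 996 - 152 = i \sqrt{857} \cdot 996 - 152 = 996 i \sqrt{857} - 152 = -152 + 996 i \sqrt{857}$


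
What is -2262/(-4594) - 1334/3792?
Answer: 612277/4355112 ≈ 0.14059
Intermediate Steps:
-2262/(-4594) - 1334/3792 = -2262*(-1/4594) - 1334*1/3792 = 1131/2297 - 667/1896 = 612277/4355112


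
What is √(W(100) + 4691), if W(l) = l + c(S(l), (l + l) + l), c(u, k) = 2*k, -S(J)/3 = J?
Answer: 3*√599 ≈ 73.423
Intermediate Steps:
S(J) = -3*J
W(l) = 7*l (W(l) = l + 2*((l + l) + l) = l + 2*(2*l + l) = l + 2*(3*l) = l + 6*l = 7*l)
√(W(100) + 4691) = √(7*100 + 4691) = √(700 + 4691) = √5391 = 3*√599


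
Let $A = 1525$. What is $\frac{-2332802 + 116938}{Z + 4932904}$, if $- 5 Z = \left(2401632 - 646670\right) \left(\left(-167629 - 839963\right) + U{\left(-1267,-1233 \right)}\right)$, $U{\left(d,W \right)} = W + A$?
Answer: $- \frac{276983}{44194947178} \approx -6.2673 \cdot 10^{-6}$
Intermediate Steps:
$U{\left(d,W \right)} = 1525 + W$ ($U{\left(d,W \right)} = W + 1525 = 1525 + W$)
$Z = 353554644520$ ($Z = - \frac{\left(2401632 - 646670\right) \left(\left(-167629 - 839963\right) + \left(1525 - 1233\right)\right)}{5} = - \frac{1754962 \left(\left(-167629 - 839963\right) + 292\right)}{5} = - \frac{1754962 \left(-1007592 + 292\right)}{5} = - \frac{1754962 \left(-1007300\right)}{5} = \left(- \frac{1}{5}\right) \left(-1767773222600\right) = 353554644520$)
$\frac{-2332802 + 116938}{Z + 4932904} = \frac{-2332802 + 116938}{353554644520 + 4932904} = - \frac{2215864}{353559577424} = \left(-2215864\right) \frac{1}{353559577424} = - \frac{276983}{44194947178}$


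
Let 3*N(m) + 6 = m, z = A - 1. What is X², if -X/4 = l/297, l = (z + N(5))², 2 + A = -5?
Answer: 6250000/7144929 ≈ 0.87475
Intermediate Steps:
A = -7 (A = -2 - 5 = -7)
z = -8 (z = -7 - 1 = -8)
N(m) = -2 + m/3
l = 625/9 (l = (-8 + (-2 + (⅓)*5))² = (-8 + (-2 + 5/3))² = (-8 - ⅓)² = (-25/3)² = 625/9 ≈ 69.444)
X = -2500/2673 (X = -2500/(9*297) = -4*625/2673 = -2500/2673 ≈ -0.93528)
X² = (-2500/2673)² = 6250000/7144929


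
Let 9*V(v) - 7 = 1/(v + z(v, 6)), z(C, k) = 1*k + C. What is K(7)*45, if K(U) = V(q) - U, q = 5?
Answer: -4475/16 ≈ -279.69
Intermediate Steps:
z(C, k) = C + k (z(C, k) = k + C = C + k)
V(v) = 7/9 + 1/(9*(6 + 2*v)) (V(v) = 7/9 + 1/(9*(v + (v + 6))) = 7/9 + 1/(9*(v + (6 + v))) = 7/9 + 1/(9*(6 + 2*v)))
K(U) = 113/144 - U (K(U) = (43 + 14*5)/(18*(3 + 5)) - U = (1/18)*(43 + 70)/8 - U = (1/18)*(1/8)*113 - U = 113/144 - U)
K(7)*45 = (113/144 - 1*7)*45 = (113/144 - 7)*45 = -895/144*45 = -4475/16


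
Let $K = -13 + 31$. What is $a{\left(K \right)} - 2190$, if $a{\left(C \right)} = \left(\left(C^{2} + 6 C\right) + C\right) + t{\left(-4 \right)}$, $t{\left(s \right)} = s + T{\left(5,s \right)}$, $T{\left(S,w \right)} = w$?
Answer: $-1748$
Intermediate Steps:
$t{\left(s \right)} = 2 s$ ($t{\left(s \right)} = s + s = 2 s$)
$K = 18$
$a{\left(C \right)} = -8 + C^{2} + 7 C$ ($a{\left(C \right)} = \left(\left(C^{2} + 6 C\right) + C\right) + 2 \left(-4\right) = \left(C^{2} + 7 C\right) - 8 = -8 + C^{2} + 7 C$)
$a{\left(K \right)} - 2190 = \left(-8 + 18^{2} + 7 \cdot 18\right) - 2190 = \left(-8 + 324 + 126\right) - 2190 = 442 - 2190 = -1748$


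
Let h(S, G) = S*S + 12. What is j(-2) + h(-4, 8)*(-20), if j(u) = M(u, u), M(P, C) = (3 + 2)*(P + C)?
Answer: -580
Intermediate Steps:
h(S, G) = 12 + S² (h(S, G) = S² + 12 = 12 + S²)
M(P, C) = 5*C + 5*P (M(P, C) = 5*(C + P) = 5*C + 5*P)
j(u) = 10*u (j(u) = 5*u + 5*u = 10*u)
j(-2) + h(-4, 8)*(-20) = 10*(-2) + (12 + (-4)²)*(-20) = -20 + (12 + 16)*(-20) = -20 + 28*(-20) = -20 - 560 = -580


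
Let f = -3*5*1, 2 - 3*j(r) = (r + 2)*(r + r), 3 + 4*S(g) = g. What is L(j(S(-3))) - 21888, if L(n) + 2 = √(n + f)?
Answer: -21890 + I*√498/6 ≈ -21890.0 + 3.7193*I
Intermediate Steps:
S(g) = -¾ + g/4
j(r) = ⅔ - 2*r*(2 + r)/3 (j(r) = ⅔ - (r + 2)*(r + r)/3 = ⅔ - (2 + r)*2*r/3 = ⅔ - 2*r*(2 + r)/3)
f = -15 (f = -15*1 = -15)
L(n) = -2 + √(-15 + n) (L(n) = -2 + √(n - 15) = -2 + √(-15 + n))
L(j(S(-3))) - 21888 = (-2 + √(-15 + (⅔ - 4*(-¾ + (¼)*(-3))/3 - 2*(-¾ + (¼)*(-3))²/3))) - 21888 = (-2 + √(-15 + (⅔ - 4*(-¾ - ¾)/3 - 2*(-¾ - ¾)²/3))) - 21888 = (-2 + √(-15 + (⅔ - 4/3*(-3/2) - 2*(-3/2)²/3))) - 21888 = (-2 + √(-15 + (⅔ + 2 - ⅔*9/4))) - 21888 = (-2 + √(-15 + (⅔ + 2 - 3/2))) - 21888 = (-2 + √(-15 + 7/6)) - 21888 = (-2 + √(-83/6)) - 21888 = (-2 + I*√498/6) - 21888 = -21890 + I*√498/6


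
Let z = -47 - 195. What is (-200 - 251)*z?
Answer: 109142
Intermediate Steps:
z = -242
(-200 - 251)*z = (-200 - 251)*(-242) = -451*(-242) = 109142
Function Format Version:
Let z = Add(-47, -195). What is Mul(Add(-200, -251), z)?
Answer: 109142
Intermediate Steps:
z = -242
Mul(Add(-200, -251), z) = Mul(Add(-200, -251), -242) = Mul(-451, -242) = 109142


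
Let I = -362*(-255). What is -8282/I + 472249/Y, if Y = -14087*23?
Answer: -23138340736/14954266155 ≈ -1.5473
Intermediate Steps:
I = 92310
Y = -324001
-8282/I + 472249/Y = -8282/92310 + 472249/(-324001) = -8282*1/92310 + 472249*(-1/324001) = -4141/46155 - 472249/324001 = -23138340736/14954266155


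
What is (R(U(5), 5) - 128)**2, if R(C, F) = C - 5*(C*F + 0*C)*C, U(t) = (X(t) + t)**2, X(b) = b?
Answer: 62514000784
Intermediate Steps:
U(t) = 4*t**2 (U(t) = (t + t)**2 = (2*t)**2 = 4*t**2)
R(C, F) = C - 5*F*C**2 (R(C, F) = C - 5*(C*F + 0)*C = C - 5*(C*F)*C = C - 5*C*F*C = C - 5*F*C**2)
(R(U(5), 5) - 128)**2 = ((4*5**2)*(1 - 5*4*5**2*5) - 128)**2 = ((4*25)*(1 - 5*4*25*5) - 128)**2 = (100*(1 - 5*100*5) - 128)**2 = (100*(1 - 2500) - 128)**2 = (100*(-2499) - 128)**2 = (-249900 - 128)**2 = (-250028)**2 = 62514000784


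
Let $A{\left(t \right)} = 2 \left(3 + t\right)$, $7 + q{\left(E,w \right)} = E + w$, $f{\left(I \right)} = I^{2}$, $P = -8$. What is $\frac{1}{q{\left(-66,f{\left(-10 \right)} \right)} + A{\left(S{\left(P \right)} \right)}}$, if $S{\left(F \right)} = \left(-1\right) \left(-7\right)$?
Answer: $\frac{1}{47} \approx 0.021277$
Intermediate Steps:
$S{\left(F \right)} = 7$
$q{\left(E,w \right)} = -7 + E + w$ ($q{\left(E,w \right)} = -7 + \left(E + w\right) = -7 + E + w$)
$A{\left(t \right)} = 6 + 2 t$
$\frac{1}{q{\left(-66,f{\left(-10 \right)} \right)} + A{\left(S{\left(P \right)} \right)}} = \frac{1}{\left(-7 - 66 + \left(-10\right)^{2}\right) + \left(6 + 2 \cdot 7\right)} = \frac{1}{\left(-7 - 66 + 100\right) + \left(6 + 14\right)} = \frac{1}{27 + 20} = \frac{1}{47}$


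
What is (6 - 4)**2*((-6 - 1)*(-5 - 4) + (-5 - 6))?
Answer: 208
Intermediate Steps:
(6 - 4)**2*((-6 - 1)*(-5 - 4) + (-5 - 6)) = 2**2*(-7*(-9) - 11) = 4*(63 - 11) = 4*52 = 208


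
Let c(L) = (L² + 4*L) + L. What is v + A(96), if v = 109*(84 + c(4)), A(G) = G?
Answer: 13176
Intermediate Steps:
c(L) = L² + 5*L
v = 13080 (v = 109*(84 + 4*(5 + 4)) = 109*(84 + 4*9) = 109*(84 + 36) = 109*120 = 13080)
v + A(96) = 13080 + 96 = 13176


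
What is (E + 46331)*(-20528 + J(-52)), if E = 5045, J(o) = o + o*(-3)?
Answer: -1049303424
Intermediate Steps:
J(o) = -2*o (J(o) = o - 3*o = -2*o)
(E + 46331)*(-20528 + J(-52)) = (5045 + 46331)*(-20528 - 2*(-52)) = 51376*(-20528 + 104) = 51376*(-20424) = -1049303424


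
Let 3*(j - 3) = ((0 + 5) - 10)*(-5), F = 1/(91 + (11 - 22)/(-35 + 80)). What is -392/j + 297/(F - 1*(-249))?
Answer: -17495544/523889 ≈ -33.396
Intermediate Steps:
F = 45/4084 (F = 1/(91 - 11/45) = 1/(4084/45) = 45/4084 ≈ 0.011019)
j = 34/3 (j = 3 + (((0 + 5) - 10)*(-5))/3 = 3 + ((5 - 10)*(-5))/3 = 3 + (-5*(-5))/3 = 3 + (⅓)*25 = 3 + 25/3 = 34/3 ≈ 11.333)
-392/j + 297/(F - 1*(-249)) = -392/34/3 + 297/(45/4084 - 1*(-249)) = -392*3/34 + 297/(45/4084 + 249) = -588/17 + 297/(1016961/4084) = -588/17 + 297*(4084/1016961) = -588/17 + 36756/30817 = -17495544/523889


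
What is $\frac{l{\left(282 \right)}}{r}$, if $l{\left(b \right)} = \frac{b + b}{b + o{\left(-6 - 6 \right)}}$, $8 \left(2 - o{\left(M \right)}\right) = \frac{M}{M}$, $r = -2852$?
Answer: $- \frac{376}{539741} \approx -0.00069663$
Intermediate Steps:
$o{\left(M \right)} = \frac{15}{8}$ ($o{\left(M \right)} = 2 - \frac{M \frac{1}{M}}{8} = 2 - \frac{1}{8} = \frac{15}{8}$)
$l{\left(b \right)} = \frac{2 b}{\frac{15}{8} + b}$ ($l{\left(b \right)} = \frac{b + b}{b + \frac{15}{8}} = \frac{2 b}{\frac{15}{8} + b}$)
$\frac{l{\left(282 \right)}}{r} = \frac{16 \cdot 282 \frac{1}{15 + 8 \cdot 282}}{-2852} = 16 \cdot 282 \frac{1}{15 + 2256} \left(- \frac{1}{2852}\right) = 16 \cdot 282 \cdot \frac{1}{2271} \left(- \frac{1}{2852}\right) = \frac{1504}{757} \left(- \frac{1}{2852}\right) = - \frac{376}{539741}$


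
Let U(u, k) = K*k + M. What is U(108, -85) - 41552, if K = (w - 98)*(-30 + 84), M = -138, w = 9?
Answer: 366820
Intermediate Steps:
K = -4806 (K = (9 - 98)*(-30 + 84) = -89*54 = -4806)
U(u, k) = -138 - 4806*k (U(u, k) = -4806*k - 138 = -138 - 4806*k)
U(108, -85) - 41552 = (-138 - 4806*(-85)) - 41552 = (-138 + 408510) - 41552 = 408372 - 41552 = 366820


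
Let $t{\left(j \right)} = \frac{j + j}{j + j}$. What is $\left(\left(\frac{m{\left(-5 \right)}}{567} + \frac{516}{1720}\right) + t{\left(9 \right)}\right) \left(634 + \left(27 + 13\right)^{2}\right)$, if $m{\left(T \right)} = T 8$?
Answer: $\frac{7786607}{2835} \approx 2746.6$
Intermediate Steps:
$m{\left(T \right)} = 8 T$
$t{\left(j \right)} = 1$ ($t{\left(j \right)} = \frac{2 j}{2 j} = 2 j \frac{1}{2 j} = 1$)
$\left(\left(\frac{m{\left(-5 \right)}}{567} + \frac{516}{1720}\right) + t{\left(9 \right)}\right) \left(634 + \left(27 + 13\right)^{2}\right) = \left(\left(\frac{8 \left(-5\right)}{567} + \frac{516}{1720}\right) + 1\right) \left(634 + \left(27 + 13\right)^{2}\right) = \left(\left(\left(-40\right) \frac{1}{567} + 516 \cdot \frac{1}{1720}\right) + 1\right) \left(634 + 40^{2}\right) = \left(\left(- \frac{40}{567} + \frac{3}{10}\right) + 1\right) \left(634 + 1600\right) = \left(\frac{1301}{5670} + 1\right) 2234 = \frac{6971}{5670} \cdot 2234 = \frac{7786607}{2835}$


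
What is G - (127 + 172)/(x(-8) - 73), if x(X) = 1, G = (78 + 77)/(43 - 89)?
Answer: 1297/1656 ≈ 0.78321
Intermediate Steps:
G = -155/46 (G = 155/(-46) = 155*(-1/46) = -155/46 ≈ -3.3696)
G - (127 + 172)/(x(-8) - 73) = -155/46 - (127 + 172)/(1 - 73) = -155/46 - 299/(-72) = -155/46 - 299*(-1)/72 = -155/46 - 1*(-299/72) = -155/46 + 299/72 = 1297/1656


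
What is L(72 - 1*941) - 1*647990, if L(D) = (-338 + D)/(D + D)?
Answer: -1126205413/1738 ≈ -6.4799e+5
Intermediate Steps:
L(D) = (-338 + D)/(2*D) (L(D) = (-338 + D)/((2*D)) = (-338 + D)*(1/(2*D)) = (-338 + D)/(2*D))
L(72 - 1*941) - 1*647990 = (-338 + (72 - 1*941))/(2*(72 - 1*941)) - 1*647990 = (-338 + (72 - 941))/(2*(72 - 941)) - 647990 = (½)*(-338 - 869)/(-869) - 647990 = (½)*(-1/869)*(-1207) - 647990 = 1207/1738 - 647990 = -1126205413/1738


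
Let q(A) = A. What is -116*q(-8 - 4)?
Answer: 1392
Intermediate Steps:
-116*q(-8 - 4) = -116*(-8 - 4) = -116*(-12) = 1392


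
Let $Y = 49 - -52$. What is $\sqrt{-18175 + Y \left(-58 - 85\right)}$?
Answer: $i \sqrt{32618} \approx 180.6 i$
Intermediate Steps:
$Y = 101$ ($Y = 49 + 52 = 101$)
$\sqrt{-18175 + Y \left(-58 - 85\right)} = \sqrt{-18175 + 101 \left(-58 - 85\right)} = \sqrt{-18175 + 101 \left(-143\right)} = \sqrt{-18175 - 14443} = \sqrt{-32618} = i \sqrt{32618}$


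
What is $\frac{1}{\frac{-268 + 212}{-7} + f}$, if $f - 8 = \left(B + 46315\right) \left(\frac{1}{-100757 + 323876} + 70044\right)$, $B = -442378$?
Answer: $- \frac{24791}{687747875062003} \approx -3.6047 \cdot 10^{-11}$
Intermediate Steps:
$f = - \frac{687747875260331}{24791}$ ($f = 8 + \left(-442378 + 46315\right) \left(\frac{1}{-100757 + 323876} + 70044\right) = 8 - 396063 \left(\frac{1}{223119} + 70044\right) = 8 - \frac{687747875458659}{24791} = - \frac{687747875260331}{24791} \approx -2.7742 \cdot 10^{10}$)
$\frac{1}{\frac{-268 + 212}{-7} + f} = \frac{1}{\frac{-268 + 212}{-7} - \frac{687747875260331}{24791}} = \frac{1}{\left(- \frac{1}{7}\right) \left(-56\right) - \frac{687747875260331}{24791}} = \frac{1}{8 - \frac{687747875260331}{24791}} = \frac{1}{- \frac{687747875062003}{24791}} = - \frac{24791}{687747875062003}$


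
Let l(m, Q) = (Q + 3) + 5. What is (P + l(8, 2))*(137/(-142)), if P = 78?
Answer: -6028/71 ≈ -84.901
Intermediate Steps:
l(m, Q) = 8 + Q (l(m, Q) = (3 + Q) + 5 = 8 + Q)
(P + l(8, 2))*(137/(-142)) = (78 + (8 + 2))*(137/(-142)) = (78 + 10)*(137*(-1/142)) = 88*(-137/142) = -6028/71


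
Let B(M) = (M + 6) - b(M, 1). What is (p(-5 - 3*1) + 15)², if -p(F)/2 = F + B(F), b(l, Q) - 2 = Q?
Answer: 1681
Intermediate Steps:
b(l, Q) = 2 + Q
B(M) = 3 + M (B(M) = (M + 6) - (2 + 1) = (6 + M) - 1*3 = (6 + M) - 3 = 3 + M)
p(F) = -6 - 4*F (p(F) = -2*(F + (3 + F)) = -2*(3 + 2*F) = -6 - 4*F)
(p(-5 - 3*1) + 15)² = ((-6 - 4*(-5 - 3*1)) + 15)² = ((-6 - 4*(-5 - 3)) + 15)² = ((-6 - 4*(-8)) + 15)² = ((-6 + 32) + 15)² = (26 + 15)² = 41² = 1681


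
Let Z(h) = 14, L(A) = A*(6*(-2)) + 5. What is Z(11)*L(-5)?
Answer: 910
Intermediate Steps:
L(A) = 5 - 12*A (L(A) = A*(-12) + 5 = -12*A + 5 = 5 - 12*A)
Z(11)*L(-5) = 14*(5 - 12*(-5)) = 14*(5 + 60) = 14*65 = 910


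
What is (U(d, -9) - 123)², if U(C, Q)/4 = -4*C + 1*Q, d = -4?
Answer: 9025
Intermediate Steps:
U(C, Q) = -16*C + 4*Q (U(C, Q) = 4*(-4*C + 1*Q) = 4*(-4*C + Q) = 4*(Q - 4*C) = -16*C + 4*Q)
(U(d, -9) - 123)² = ((-16*(-4) + 4*(-9)) - 123)² = ((64 - 36) - 123)² = (28 - 123)² = (-95)² = 9025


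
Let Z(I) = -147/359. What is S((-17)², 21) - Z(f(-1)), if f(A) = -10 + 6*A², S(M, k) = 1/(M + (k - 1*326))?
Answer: 1993/5744 ≈ 0.34697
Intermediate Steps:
S(M, k) = 1/(-326 + M + k) (S(M, k) = 1/(M + (k - 326)) = 1/(M + (-326 + k)) = 1/(-326 + M + k))
Z(I) = -147/359 (Z(I) = -147*1/359 = -147/359)
S((-17)², 21) - Z(f(-1)) = 1/(-326 + (-17)² + 21) - 1*(-147/359) = 1/(-326 + 289 + 21) + 147/359 = 1/(-16) + 147/359 = -1/16 + 147/359 = 1993/5744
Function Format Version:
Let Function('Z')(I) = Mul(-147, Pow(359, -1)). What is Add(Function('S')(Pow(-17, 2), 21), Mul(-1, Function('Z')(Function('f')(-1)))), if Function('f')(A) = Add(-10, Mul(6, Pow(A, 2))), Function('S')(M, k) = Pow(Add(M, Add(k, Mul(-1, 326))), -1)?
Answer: Rational(1993, 5744) ≈ 0.34697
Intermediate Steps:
Function('S')(M, k) = Pow(Add(-326, M, k), -1) (Function('S')(M, k) = Pow(Add(M, Add(k, -326)), -1) = Pow(Add(M, Add(-326, k)), -1) = Pow(Add(-326, M, k), -1))
Function('Z')(I) = Rational(-147, 359) (Function('Z')(I) = Mul(-147, Rational(1, 359)) = Rational(-147, 359))
Add(Function('S')(Pow(-17, 2), 21), Mul(-1, Function('Z')(Function('f')(-1)))) = Add(Pow(Add(-326, Pow(-17, 2), 21), -1), Mul(-1, Rational(-147, 359))) = Add(Pow(Add(-326, 289, 21), -1), Rational(147, 359)) = Add(Pow(-16, -1), Rational(147, 359)) = Add(Rational(-1, 16), Rational(147, 359)) = Rational(1993, 5744)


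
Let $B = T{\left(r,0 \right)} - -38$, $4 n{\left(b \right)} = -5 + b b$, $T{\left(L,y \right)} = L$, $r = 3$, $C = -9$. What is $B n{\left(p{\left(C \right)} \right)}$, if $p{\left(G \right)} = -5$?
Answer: $205$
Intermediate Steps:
$n{\left(b \right)} = - \frac{5}{4} + \frac{b^{2}}{4}$ ($n{\left(b \right)} = \frac{-5 + b b}{4} = \frac{-5 + b^{2}}{4} = - \frac{5}{4} + \frac{b^{2}}{4}$)
$B = 41$ ($B = 3 - -38 = 3 + 38 = 41$)
$B n{\left(p{\left(C \right)} \right)} = 41 \left(- \frac{5}{4} + \frac{\left(-5\right)^{2}}{4}\right) = 41 \left(- \frac{5}{4} + \frac{1}{4} \cdot 25\right) = 41 \left(- \frac{5}{4} + \frac{25}{4}\right) = 41 \cdot 5 = 205$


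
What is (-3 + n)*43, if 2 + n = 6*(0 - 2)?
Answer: -731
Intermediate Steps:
n = -14 (n = -2 + 6*(0 - 2) = -2 + 6*(-2) = -2 - 12 = -14)
(-3 + n)*43 = (-3 - 14)*43 = -17*43 = -731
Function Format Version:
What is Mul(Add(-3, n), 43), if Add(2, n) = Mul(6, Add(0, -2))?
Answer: -731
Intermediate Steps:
n = -14 (n = Add(-2, Mul(6, Add(0, -2))) = Add(-2, Mul(6, -2)) = Add(-2, -12) = -14)
Mul(Add(-3, n), 43) = Mul(Add(-3, -14), 43) = Mul(-17, 43) = -731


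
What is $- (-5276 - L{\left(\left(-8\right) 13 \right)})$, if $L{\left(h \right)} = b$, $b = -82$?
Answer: $5194$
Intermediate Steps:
$L{\left(h \right)} = -82$
$- (-5276 - L{\left(\left(-8\right) 13 \right)}) = - (-5276 - -82) = - (-5276 + 82) = \left(-1\right) \left(-5194\right) = 5194$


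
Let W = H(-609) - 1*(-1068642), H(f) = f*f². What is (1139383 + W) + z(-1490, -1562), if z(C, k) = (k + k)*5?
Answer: -223674124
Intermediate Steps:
H(f) = f³
z(C, k) = 10*k (z(C, k) = (2*k)*5 = 10*k)
W = -224797887 (W = (-609)³ - 1*(-1068642) = -225866529 + 1068642 = -224797887)
(1139383 + W) + z(-1490, -1562) = (1139383 - 224797887) + 10*(-1562) = -223658504 - 15620 = -223674124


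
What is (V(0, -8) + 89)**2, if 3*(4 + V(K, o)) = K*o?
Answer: 7225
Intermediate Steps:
V(K, o) = -4 + K*o/3 (V(K, o) = -4 + (K*o)/3 = -4 + K*o/3)
(V(0, -8) + 89)**2 = ((-4 + (1/3)*0*(-8)) + 89)**2 = ((-4 + 0) + 89)**2 = (-4 + 89)**2 = 85**2 = 7225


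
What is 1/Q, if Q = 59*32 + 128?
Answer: 1/2016 ≈ 0.00049603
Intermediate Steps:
Q = 2016 (Q = 1888 + 128 = 2016)
1/Q = 1/2016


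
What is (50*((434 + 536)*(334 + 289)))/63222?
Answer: 15107750/31611 ≈ 477.93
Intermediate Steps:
(50*((434 + 536)*(334 + 289)))/63222 = (50*(970*623))*(1/63222) = (50*604310)*(1/63222) = 30215500*(1/63222) = 15107750/31611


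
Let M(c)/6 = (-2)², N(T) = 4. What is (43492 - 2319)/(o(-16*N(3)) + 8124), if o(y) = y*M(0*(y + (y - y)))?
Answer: 41173/6588 ≈ 6.2497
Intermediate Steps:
M(c) = 24 (M(c) = 6*(-2)² = 6*4 = 24)
o(y) = 24*y (o(y) = y*24 = 24*y)
(43492 - 2319)/(o(-16*N(3)) + 8124) = (43492 - 2319)/(24*(-16*4) + 8124) = 41173/(24*(-64) + 8124) = 41173/(-1536 + 8124) = 41173/6588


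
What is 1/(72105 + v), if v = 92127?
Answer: 1/164232 ≈ 6.0889e-6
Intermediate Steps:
1/(72105 + v) = 1/(72105 + 92127) = 1/164232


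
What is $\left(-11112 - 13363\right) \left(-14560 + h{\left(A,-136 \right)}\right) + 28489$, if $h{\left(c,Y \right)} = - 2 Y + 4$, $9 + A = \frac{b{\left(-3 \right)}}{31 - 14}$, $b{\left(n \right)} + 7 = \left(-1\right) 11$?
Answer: $349629389$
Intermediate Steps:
$b{\left(n \right)} = -18$ ($b{\left(n \right)} = -7 - 11 = -18$)
$A = - \frac{171}{17}$ ($A = -9 - \frac{18}{31 - 14} = -9 - \frac{18}{17} = - \frac{171}{17} \approx -10.059$)
$h{\left(c,Y \right)} = 4 - 2 Y$
$\left(-11112 - 13363\right) \left(-14560 + h{\left(A,-136 \right)}\right) + 28489 = \left(-11112 - 13363\right) \left(-14560 + \left(4 - -272\right)\right) + 28489 = - 24475 \left(-14560 + \left(4 + 272\right)\right) + 28489 = - 24475 \left(-14560 + 276\right) + 28489 = \left(-24475\right) \left(-14284\right) + 28489 = 349600900 + 28489 = 349629389$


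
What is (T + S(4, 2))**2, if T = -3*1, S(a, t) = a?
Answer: 1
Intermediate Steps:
T = -3
(T + S(4, 2))**2 = (-3 + 4)**2 = 1**2 = 1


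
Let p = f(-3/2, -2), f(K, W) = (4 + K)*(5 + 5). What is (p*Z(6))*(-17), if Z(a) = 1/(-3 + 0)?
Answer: 425/3 ≈ 141.67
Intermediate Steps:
f(K, W) = 40 + 10*K (f(K, W) = (4 + K)*10 = 40 + 10*K)
p = 25 (p = 40 + 10*(-3/2) = 40 - 15 = 25)
Z(a) = -⅓ (Z(a) = 1/(-3) = -⅓)
(p*Z(6))*(-17) = (25*(-⅓))*(-17) = -25/3*(-17) = 425/3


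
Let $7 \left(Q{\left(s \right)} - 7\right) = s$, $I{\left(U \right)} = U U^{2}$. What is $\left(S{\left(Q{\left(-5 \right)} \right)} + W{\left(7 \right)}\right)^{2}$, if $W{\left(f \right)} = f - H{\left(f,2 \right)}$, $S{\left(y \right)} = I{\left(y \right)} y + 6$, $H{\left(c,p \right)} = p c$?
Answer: $\frac{14030231033025}{5764801} \approx 2.4338 \cdot 10^{6}$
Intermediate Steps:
$H{\left(c,p \right)} = c p$
$I{\left(U \right)} = U^{3}$
$Q{\left(s \right)} = 7 + \frac{s}{7}$
$S{\left(y \right)} = 6 + y^{4}$ ($S{\left(y \right)} = y^{3} y + 6 = y^{4} + 6 = 6 + y^{4}$)
$W{\left(f \right)} = - f$ ($W{\left(f \right)} = f - f 2 = f - 2 f = - f$)
$\left(S{\left(Q{\left(-5 \right)} \right)} + W{\left(7 \right)}\right)^{2} = \left(\left(6 + \left(7 + \frac{1}{7} \left(-5\right)\right)^{4}\right) - 7\right)^{2} = \left(\left(6 + \left(7 - \frac{5}{7}\right)^{4}\right) - 7\right)^{2} = \left(\left(6 + \left(\frac{44}{7}\right)^{4}\right) - 7\right)^{2} = \left(\left(6 + \frac{3748096}{2401}\right) - 7\right)^{2} = \left(\frac{3762502}{2401} - 7\right)^{2} = \left(\frac{3745695}{2401}\right)^{2} = \frac{14030231033025}{5764801}$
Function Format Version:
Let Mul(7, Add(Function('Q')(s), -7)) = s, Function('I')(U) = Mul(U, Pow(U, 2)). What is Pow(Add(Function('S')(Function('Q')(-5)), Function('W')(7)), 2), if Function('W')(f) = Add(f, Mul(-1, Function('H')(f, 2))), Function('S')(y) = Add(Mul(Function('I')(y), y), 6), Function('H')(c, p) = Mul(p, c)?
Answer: Rational(14030231033025, 5764801) ≈ 2.4338e+6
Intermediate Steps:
Function('H')(c, p) = Mul(c, p)
Function('I')(U) = Pow(U, 3)
Function('Q')(s) = Add(7, Mul(Rational(1, 7), s))
Function('S')(y) = Add(6, Pow(y, 4)) (Function('S')(y) = Add(Mul(Pow(y, 3), y), 6) = Add(Pow(y, 4), 6) = Add(6, Pow(y, 4)))
Function('W')(f) = Mul(-1, f) (Function('W')(f) = Add(f, Mul(-1, Mul(f, 2))) = Add(f, Mul(-1, Mul(2, f))) = Add(f, Mul(-2, f)) = Mul(-1, f))
Pow(Add(Function('S')(Function('Q')(-5)), Function('W')(7)), 2) = Pow(Add(Add(6, Pow(Add(7, Mul(Rational(1, 7), -5)), 4)), Mul(-1, 7)), 2) = Pow(Add(Add(6, Pow(Add(7, Rational(-5, 7)), 4)), -7), 2) = Pow(Add(Add(6, Pow(Rational(44, 7), 4)), -7), 2) = Pow(Add(Add(6, Rational(3748096, 2401)), -7), 2) = Pow(Add(Rational(3762502, 2401), -7), 2) = Pow(Rational(3745695, 2401), 2) = Rational(14030231033025, 5764801)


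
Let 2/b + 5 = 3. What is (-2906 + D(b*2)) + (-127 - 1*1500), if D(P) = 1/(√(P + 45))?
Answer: -4533 + √43/43 ≈ -4532.8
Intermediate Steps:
b = -1 (b = 2/(-5 + 3) = 2/(-2) = 2*(-½) = -1)
D(P) = (45 + P)^(-½) (D(P) = 1/(√(45 + P)) = (45 + P)^(-½))
(-2906 + D(b*2)) + (-127 - 1*1500) = (-2906 + (45 - 1*2)^(-½)) + (-127 - 1*1500) = (-2906 + (45 - 2)^(-½)) + (-127 - 1500) = (-2906 + 43^(-½)) - 1627 = (-2906 + √43/43) - 1627 = -4533 + √43/43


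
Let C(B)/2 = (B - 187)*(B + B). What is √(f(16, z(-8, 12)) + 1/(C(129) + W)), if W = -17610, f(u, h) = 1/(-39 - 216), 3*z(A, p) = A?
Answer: I*√7152541070/1346910 ≈ 0.06279*I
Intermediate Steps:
z(A, p) = A/3
C(B) = 4*B*(-187 + B) (C(B) = 2*((B - 187)*(B + B)) = 2*((-187 + B)*(2*B)) = 2*(2*B*(-187 + B)) = 4*B*(-187 + B))
f(u, h) = -1/255 (f(u, h) = 1/(-255) = -1/255)
√(f(16, z(-8, 12)) + 1/(C(129) + W)) = √(-1/255 + 1/(4*129*(-187 + 129) - 17610)) = √(-1/255 + 1/(4*129*(-58) - 17610)) = √(-1/255 + 1/(-29928 - 17610)) = √(-1/255 + 1/(-47538)) = √(-1/255 - 1/47538) = √(-15931/4040730) = I*√7152541070/1346910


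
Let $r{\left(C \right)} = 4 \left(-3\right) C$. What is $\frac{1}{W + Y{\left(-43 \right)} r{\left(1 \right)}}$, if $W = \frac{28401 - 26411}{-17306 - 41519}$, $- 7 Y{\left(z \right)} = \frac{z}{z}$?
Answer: $\frac{82355}{138394} \approx 0.59508$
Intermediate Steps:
$r{\left(C \right)} = - 12 C$
$Y{\left(z \right)} = - \frac{1}{7}$ ($Y{\left(z \right)} = - \frac{z \frac{1}{z}}{7} = \left(- \frac{1}{7}\right) 1 = - \frac{1}{7}$)
$W = - \frac{398}{11765}$ ($W = \frac{1990}{-58825} = 1990 \left(- \frac{1}{58825}\right) = - \frac{398}{11765} \approx -0.033829$)
$\frac{1}{W + Y{\left(-43 \right)} r{\left(1 \right)}} = \frac{1}{- \frac{398}{11765} - \frac{\left(-12\right) 1}{7}} = \frac{1}{- \frac{398}{11765} - - \frac{12}{7}} = \frac{1}{- \frac{398}{11765} + \frac{12}{7}} = \frac{1}{\frac{138394}{82355}} = \frac{82355}{138394}$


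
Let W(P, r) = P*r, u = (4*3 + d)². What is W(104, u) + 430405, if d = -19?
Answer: 435501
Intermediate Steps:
u = 49 (u = (4*3 - 19)² = (12 - 19)² = (-7)² = 49)
W(104, u) + 430405 = 104*49 + 430405 = 5096 + 430405 = 435501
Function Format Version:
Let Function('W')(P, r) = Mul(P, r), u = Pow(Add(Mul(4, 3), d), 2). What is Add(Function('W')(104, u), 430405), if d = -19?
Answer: 435501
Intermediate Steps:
u = 49 (u = Pow(Add(Mul(4, 3), -19), 2) = Pow(Add(12, -19), 2) = Pow(-7, 2) = 49)
Add(Function('W')(104, u), 430405) = Add(Mul(104, 49), 430405) = Add(5096, 430405) = 435501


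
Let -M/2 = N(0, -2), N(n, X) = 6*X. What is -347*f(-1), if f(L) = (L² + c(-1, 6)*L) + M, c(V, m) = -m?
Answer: -10757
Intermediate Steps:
M = 24 (M = -12*(-2) = -2*(-12) = 24)
f(L) = 24 + L² - 6*L (f(L) = (L² + (-1*6)*L) + 24 = (L² - 6*L) + 24 = 24 + L² - 6*L)
-347*f(-1) = -347*(24 + (-1)² - 6*(-1)) = -347*(24 + 1 + 6) = -347*31 = -10757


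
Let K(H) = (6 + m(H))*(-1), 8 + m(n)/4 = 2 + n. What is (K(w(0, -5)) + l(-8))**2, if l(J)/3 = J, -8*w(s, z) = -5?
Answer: 289/4 ≈ 72.250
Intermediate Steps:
w(s, z) = 5/8 (w(s, z) = -1/8*(-5) = 5/8)
m(n) = -24 + 4*n (m(n) = -32 + 4*(2 + n) = -32 + (8 + 4*n) = -24 + 4*n)
l(J) = 3*J
K(H) = 18 - 4*H (K(H) = (6 + (-24 + 4*H))*(-1) = (-18 + 4*H)*(-1) = 18 - 4*H)
(K(w(0, -5)) + l(-8))**2 = ((18 - 4*5/8) + 3*(-8))**2 = ((18 - 5/2) - 24)**2 = (31/2 - 24)**2 = (-17/2)**2 = 289/4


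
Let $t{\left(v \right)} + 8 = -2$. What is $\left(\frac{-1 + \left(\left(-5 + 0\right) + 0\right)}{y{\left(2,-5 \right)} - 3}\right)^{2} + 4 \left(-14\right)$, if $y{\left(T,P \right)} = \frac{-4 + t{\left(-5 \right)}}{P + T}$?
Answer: $- \frac{1076}{25} \approx -43.04$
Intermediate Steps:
$t{\left(v \right)} = -10$ ($t{\left(v \right)} = -8 - 2 = -10$)
$y{\left(T,P \right)} = - \frac{14}{P + T}$ ($y{\left(T,P \right)} = \frac{-4 - 10}{P + T} = - \frac{14}{P + T}$)
$\left(\frac{-1 + \left(\left(-5 + 0\right) + 0\right)}{y{\left(2,-5 \right)} - 3}\right)^{2} + 4 \left(-14\right) = \left(\frac{-1 + \left(\left(-5 + 0\right) + 0\right)}{- \frac{14}{-5 + 2} - 3}\right)^{2} + 4 \left(-14\right) = \left(\frac{-1 + \left(-5 + 0\right)}{- \frac{14}{-3} - 3}\right)^{2} - 56 = \left(\frac{-1 - 5}{\left(-14\right) \left(- \frac{1}{3}\right) - 3}\right)^{2} - 56 = \left(- \frac{6}{\frac{14}{3} - 3}\right)^{2} - 56 = \left(- \frac{6}{\frac{5}{3}}\right)^{2} - 56 = \left(\left(-6\right) \frac{3}{5}\right)^{2} - 56 = \left(- \frac{18}{5}\right)^{2} - 56 = \frac{324}{25} - 56 = - \frac{1076}{25}$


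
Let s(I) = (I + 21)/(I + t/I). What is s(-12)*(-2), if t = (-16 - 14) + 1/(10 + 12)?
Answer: 4752/2509 ≈ 1.8940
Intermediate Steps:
t = -659/22 (t = -30 + 1/22 = -659/22 ≈ -29.955)
s(I) = (21 + I)/(I - 659/(22*I)) (s(I) = (I + 21)/(I - 659/(22*I)) = (21 + I)/(I - 659/(22*I)))
s(-12)*(-2) = (22*(-12)*(21 - 12)/(-659 + 22*(-12)**2))*(-2) = (22*(-12)*9/(-659 + 22*144))*(-2) = (22*(-12)*9/(-659 + 3168))*(-2) = (22*(-12)*9/2509)*(-2) = (22*(-12)*(1/2509)*9)*(-2) = -2376/2509*(-2) = 4752/2509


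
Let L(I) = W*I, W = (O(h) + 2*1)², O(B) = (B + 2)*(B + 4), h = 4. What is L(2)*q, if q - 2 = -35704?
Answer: -178510000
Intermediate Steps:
q = -35702 (q = 2 - 35704 = -35702)
O(B) = (2 + B)*(4 + B)
W = 2500 (W = ((8 + 4² + 6*4) + 2*1)² = ((8 + 16 + 24) + 2)² = (48 + 2)² = 50² = 2500)
L(I) = 2500*I
L(2)*q = (2500*2)*(-35702) = 5000*(-35702) = -178510000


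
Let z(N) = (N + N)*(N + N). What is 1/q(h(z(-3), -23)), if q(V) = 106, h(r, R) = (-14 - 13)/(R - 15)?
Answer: 1/106 ≈ 0.0094340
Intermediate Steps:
z(N) = 4*N² (z(N) = (2*N)*(2*N) = 4*N²)
h(r, R) = -27/(-15 + R)
1/q(h(z(-3), -23)) = 1/106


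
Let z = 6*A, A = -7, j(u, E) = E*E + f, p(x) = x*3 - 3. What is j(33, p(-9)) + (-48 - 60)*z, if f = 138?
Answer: 5574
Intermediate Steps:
p(x) = -3 + 3*x (p(x) = 3*x - 3 = -3 + 3*x)
j(u, E) = 138 + E² (j(u, E) = E*E + 138 = E² + 138 = 138 + E²)
z = -42 (z = 6*(-7) = -42)
j(33, p(-9)) + (-48 - 60)*z = (138 + (-3 + 3*(-9))²) + (-48 - 60)*(-42) = (138 + (-3 - 27)²) - 108*(-42) = (138 + (-30)²) + 4536 = (138 + 900) + 4536 = 1038 + 4536 = 5574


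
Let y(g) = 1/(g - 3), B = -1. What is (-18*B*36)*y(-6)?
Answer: -72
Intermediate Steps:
y(g) = 1/(-3 + g)
(-18*B*36)*y(-6) = (-18*(-1)*36)/(-3 - 6) = (18*36)/(-9) = 648*(-⅑) = -72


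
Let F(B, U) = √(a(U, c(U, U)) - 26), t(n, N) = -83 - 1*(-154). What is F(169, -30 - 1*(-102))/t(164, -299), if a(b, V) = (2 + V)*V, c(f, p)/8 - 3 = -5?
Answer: 3*√22/71 ≈ 0.19819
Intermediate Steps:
c(f, p) = -16 (c(f, p) = 24 + 8*(-5) = 24 - 40 = -16)
t(n, N) = 71 (t(n, N) = -83 + 154 = 71)
a(b, V) = V*(2 + V)
F(B, U) = 3*√22 (F(B, U) = √(-16*(2 - 16) - 26) = √(-16*(-14) - 26) = √(224 - 26) = √198 = 3*√22)
F(169, -30 - 1*(-102))/t(164, -299) = (3*√22)/71 = (3*√22)*(1/71) = 3*√22/71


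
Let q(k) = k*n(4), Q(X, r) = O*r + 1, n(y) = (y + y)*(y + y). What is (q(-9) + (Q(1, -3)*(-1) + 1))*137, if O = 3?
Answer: -77679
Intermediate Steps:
n(y) = 4*y² (n(y) = (2*y)*(2*y) = 4*y²)
Q(X, r) = 1 + 3*r (Q(X, r) = 3*r + 1 = 1 + 3*r)
q(k) = 64*k (q(k) = k*(4*4²) = k*(4*16) = k*64 = 64*k)
(q(-9) + (Q(1, -3)*(-1) + 1))*137 = (64*(-9) + ((1 + 3*(-3))*(-1) + 1))*137 = (-576 + ((1 - 9)*(-1) + 1))*137 = (-576 + (-8*(-1) + 1))*137 = (-576 + (8 + 1))*137 = (-576 + 9)*137 = -567*137 = -77679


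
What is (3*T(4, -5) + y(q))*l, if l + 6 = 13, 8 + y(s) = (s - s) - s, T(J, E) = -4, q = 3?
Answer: -161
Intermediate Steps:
y(s) = -8 - s (y(s) = -8 + ((s - s) - s) = -8 + (0 - s) = -8 - s)
l = 7 (l = -6 + 13 = 7)
(3*T(4, -5) + y(q))*l = (3*(-4) + (-8 - 1*3))*7 = (-12 + (-8 - 3))*7 = (-12 - 11)*7 = -23*7 = -161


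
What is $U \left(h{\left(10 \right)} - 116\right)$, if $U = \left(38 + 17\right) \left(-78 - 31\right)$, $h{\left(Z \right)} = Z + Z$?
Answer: $575520$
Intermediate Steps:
$h{\left(Z \right)} = 2 Z$
$U = -5995$ ($U = 55 \left(-109\right) = -5995$)
$U \left(h{\left(10 \right)} - 116\right) = - 5995 \left(2 \cdot 10 - 116\right) = - 5995 \left(20 - 116\right) = \left(-5995\right) \left(-96\right) = 575520$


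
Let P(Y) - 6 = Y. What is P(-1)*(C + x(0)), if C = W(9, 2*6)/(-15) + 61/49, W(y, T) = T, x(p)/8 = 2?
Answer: 4029/49 ≈ 82.224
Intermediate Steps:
x(p) = 16 (x(p) = 8*2 = 16)
C = 109/245 (C = (2*6)/(-15) + 61/49 = 12*(-1/15) + 61*(1/49) = -⅘ + 61/49 = 109/245 ≈ 0.44490)
P(Y) = 6 + Y
P(-1)*(C + x(0)) = (6 - 1)*(109/245 + 16) = 5*(4029/245) = 4029/49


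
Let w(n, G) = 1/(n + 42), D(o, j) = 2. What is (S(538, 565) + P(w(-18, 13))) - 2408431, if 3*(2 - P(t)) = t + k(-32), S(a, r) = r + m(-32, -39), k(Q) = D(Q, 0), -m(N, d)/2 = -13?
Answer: -173364385/72 ≈ -2.4078e+6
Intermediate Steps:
m(N, d) = 26 (m(N, d) = -2*(-13) = 26)
k(Q) = 2
w(n, G) = 1/(42 + n)
S(a, r) = 26 + r (S(a, r) = r + 26 = 26 + r)
P(t) = 4/3 - t/3 (P(t) = 2 - (t + 2)/3 = 2 - (2 + t)/3 = 2 + (-2/3 - t/3) = 4/3 - t/3)
(S(538, 565) + P(w(-18, 13))) - 2408431 = ((26 + 565) + (4/3 - 1/(3*(42 - 18)))) - 2408431 = (591 + (4/3 - 1/3/24)) - 2408431 = (591 + (4/3 - 1/3*1/24)) - 2408431 = (591 + (4/3 - 1/72)) - 2408431 = (591 + 95/72) - 2408431 = 42647/72 - 2408431 = -173364385/72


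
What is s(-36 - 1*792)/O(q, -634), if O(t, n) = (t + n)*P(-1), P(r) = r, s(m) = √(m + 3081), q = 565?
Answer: √2253/69 ≈ 0.68791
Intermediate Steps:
s(m) = √(3081 + m)
O(t, n) = -n - t (O(t, n) = (t + n)*(-1) = (n + t)*(-1) = -n - t)
s(-36 - 1*792)/O(q, -634) = √(3081 + (-36 - 1*792))/(-1*(-634) - 1*565) = √(3081 + (-36 - 792))/(634 - 565) = √(3081 - 828)/69 = √2253*(1/69) = √2253/69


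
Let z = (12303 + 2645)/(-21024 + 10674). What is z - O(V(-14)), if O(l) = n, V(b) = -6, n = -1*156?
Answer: 799826/5175 ≈ 154.56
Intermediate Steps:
n = -156
O(l) = -156
z = -7474/5175 (z = 14948/(-10350) = 14948*(-1/10350) = -7474/5175 ≈ -1.4443)
z - O(V(-14)) = -7474/5175 - 1*(-156) = -7474/5175 + 156 = 799826/5175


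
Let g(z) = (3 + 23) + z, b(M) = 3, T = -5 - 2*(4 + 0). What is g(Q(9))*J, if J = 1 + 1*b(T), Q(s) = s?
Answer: 140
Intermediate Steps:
T = -13 (T = -5 - 2*4 = -5 - 1*8 = -5 - 8 = -13)
g(z) = 26 + z
J = 4 (J = 1 + 1*3 = 1 + 3 = 4)
g(Q(9))*J = (26 + 9)*4 = 35*4 = 140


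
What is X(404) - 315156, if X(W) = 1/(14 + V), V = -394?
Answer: -119759281/380 ≈ -3.1516e+5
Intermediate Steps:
X(W) = -1/380 (X(W) = 1/(14 - 394) = 1/(-380) = -1/380)
X(404) - 315156 = -1/380 - 315156 = -119759281/380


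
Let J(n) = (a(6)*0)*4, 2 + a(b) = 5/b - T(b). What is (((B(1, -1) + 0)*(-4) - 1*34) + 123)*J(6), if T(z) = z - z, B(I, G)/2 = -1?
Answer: 0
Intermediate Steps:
B(I, G) = -2 (B(I, G) = 2*(-1) = -2)
T(z) = 0
a(b) = -2 + 5/b (a(b) = -2 + (5/b - 1*0) = -2 + (5/b + 0) = -2 + 5/b)
J(n) = 0 (J(n) = ((-2 + 5/6)*0)*4 = ((-2 + 5*(⅙))*0)*4 = ((-2 + ⅚)*0)*4 = -7/6*0*4 = 0*4 = 0)
(((B(1, -1) + 0)*(-4) - 1*34) + 123)*J(6) = (((-2 + 0)*(-4) - 1*34) + 123)*0 = ((-2*(-4) - 34) + 123)*0 = ((8 - 34) + 123)*0 = (-26 + 123)*0 = 97*0 = 0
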